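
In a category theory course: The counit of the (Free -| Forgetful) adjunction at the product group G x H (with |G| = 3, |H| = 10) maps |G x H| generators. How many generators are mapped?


The counit epsilon_K: F(U(K)) -> K of the Free-Forgetful adjunction
maps |K| generators of F(U(K)) into K. For K = G x H (the product group),
|G x H| = |G| * |H|.
Total generators mapped = 3 * 10 = 30.

30


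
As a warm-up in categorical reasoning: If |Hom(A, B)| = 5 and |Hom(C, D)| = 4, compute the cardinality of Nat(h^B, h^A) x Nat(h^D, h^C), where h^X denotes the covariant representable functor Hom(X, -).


By the Yoneda lemma, Nat(h^B, h^A) is isomorphic to Hom(A, B),
so |Nat(h^B, h^A)| = |Hom(A, B)| and |Nat(h^D, h^C)| = |Hom(C, D)|.
|Hom(A, B)| = 5, |Hom(C, D)| = 4.
|Nat(h^B, h^A) x Nat(h^D, h^C)| = 5 * 4 = 20

20


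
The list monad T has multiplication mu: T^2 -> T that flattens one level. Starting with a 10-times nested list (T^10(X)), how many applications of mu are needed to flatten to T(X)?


Each application of mu: T^2 -> T removes one layer of nesting.
Starting at depth 10 (i.e., T^10(X)), we need to reach T(X).
Number of mu applications = 10 - 1 = 9

9


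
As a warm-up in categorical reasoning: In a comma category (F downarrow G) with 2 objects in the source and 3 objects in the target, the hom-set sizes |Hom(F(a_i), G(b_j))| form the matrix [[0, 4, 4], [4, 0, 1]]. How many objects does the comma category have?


Objects of (F downarrow G) are triples (a, b, h: F(a)->G(b)).
The count equals the sum of all entries in the hom-matrix.
sum(row 0) = 8
sum(row 1) = 5
Grand total = 13

13


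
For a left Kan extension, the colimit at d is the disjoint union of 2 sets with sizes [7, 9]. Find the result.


Pointwise, the left Kan extension (Lan_F H)(d) is the colimit, indexed
by the comma category (F downarrow d), of H composed with the
projection (F downarrow d) -> C. Here that colimit is given
as a coproduct (disjoint union) of sets, so its cardinality is the
sum of the sizes of the summands.
Coproduct of sets with sizes: 7 + 9
= 16

16


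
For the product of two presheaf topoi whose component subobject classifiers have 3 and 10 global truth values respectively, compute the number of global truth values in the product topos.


In a product of presheaf topoi E_1 x E_2, the subobject classifier
is Omega = Omega_1 x Omega_2 (componentwise), so
|Omega(top)| = |Omega_1(top_1)| * |Omega_2(top_2)|.
= 3 * 10 = 30.

30


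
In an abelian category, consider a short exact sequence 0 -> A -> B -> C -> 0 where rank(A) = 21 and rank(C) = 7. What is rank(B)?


For a short exact sequence 0 -> A -> B -> C -> 0,
rank is additive: rank(B) = rank(A) + rank(C).
rank(B) = 21 + 7 = 28

28


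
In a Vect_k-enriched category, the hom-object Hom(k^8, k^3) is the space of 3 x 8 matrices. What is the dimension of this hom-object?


In Vect-enriched categories, Hom(k^n, k^m) is the space of m x n matrices.
dim(Hom(k^8, k^3)) = 3 * 8 = 24

24


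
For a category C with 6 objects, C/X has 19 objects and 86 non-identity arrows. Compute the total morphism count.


In the slice category C/X, objects are morphisms to X.
Identity morphisms: 19 (one per object of C/X).
Non-identity morphisms: 86.
Total = 19 + 86 = 105

105


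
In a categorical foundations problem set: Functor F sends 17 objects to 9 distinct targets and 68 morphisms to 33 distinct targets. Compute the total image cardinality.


The image of F consists of distinct objects and distinct morphisms.
|Im(F)| on objects = 9
|Im(F)| on morphisms = 33
Total image cardinality = 9 + 33 = 42

42


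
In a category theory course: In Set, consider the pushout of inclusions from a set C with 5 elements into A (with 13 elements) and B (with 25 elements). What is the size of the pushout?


The pushout A +_C B identifies the images of C in A and B.
|A +_C B| = |A| + |B| - |C| (for injections).
= 13 + 25 - 5 = 33

33


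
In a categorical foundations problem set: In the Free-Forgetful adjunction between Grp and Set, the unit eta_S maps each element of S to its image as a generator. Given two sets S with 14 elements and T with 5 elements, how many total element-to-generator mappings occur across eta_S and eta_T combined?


The unit eta_X: X -> U(F(X)) of the Free-Forgetful adjunction
maps each element of X to a generator of F(X). For X = S + T (disjoint
union in Set), |S + T| = |S| + |T|.
Total mappings = 14 + 5 = 19.

19


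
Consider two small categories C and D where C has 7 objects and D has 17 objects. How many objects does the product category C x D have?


The product category C x D has objects that are pairs (c, d).
Number of pairs = |Ob(C)| * |Ob(D)| = 7 * 17 = 119

119


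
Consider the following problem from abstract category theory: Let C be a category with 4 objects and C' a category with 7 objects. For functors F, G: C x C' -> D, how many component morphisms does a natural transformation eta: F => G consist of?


A natural transformation eta: F => G assigns one component morphism per
object of the domain category.
The domain is the product category C x C', so
|Ob(C x C')| = |Ob(C)| * |Ob(C')| = 4 * 7 = 28.
Therefore eta has 28 component morphisms.

28


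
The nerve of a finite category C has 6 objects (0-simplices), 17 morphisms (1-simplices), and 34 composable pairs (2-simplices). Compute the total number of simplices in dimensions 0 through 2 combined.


The 2-skeleton of the nerve N(C) consists of simplices in dimensions 0, 1, 2:
  |N(C)_0| = 6 (objects)
  |N(C)_1| = 17 (morphisms)
  |N(C)_2| = 34 (composable pairs)
Total = 6 + 17 + 34 = 57

57


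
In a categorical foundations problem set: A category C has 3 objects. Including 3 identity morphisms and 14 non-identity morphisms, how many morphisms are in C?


Each object has an identity morphism, giving 3 identities.
Adding the 14 non-identity morphisms:
Total = 3 + 14 = 17

17


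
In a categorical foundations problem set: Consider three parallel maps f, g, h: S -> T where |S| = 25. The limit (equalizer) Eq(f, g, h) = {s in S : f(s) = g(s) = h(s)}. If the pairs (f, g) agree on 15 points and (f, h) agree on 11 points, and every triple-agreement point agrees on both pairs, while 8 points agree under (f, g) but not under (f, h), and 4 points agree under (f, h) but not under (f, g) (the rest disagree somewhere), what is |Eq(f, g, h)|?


Eq(f, g, h) is the triple-agreement set: points in S where all three
maps take the same value. Using inclusion-exclusion on the pairwise data:
Pair (f, g) agrees on 15 points; pair (f, h) on 11 points.
Points agreeing under (f, g) but not (f, h) = 8; under (f, h) but not (f, g) = 4.
Triple-agreement = agreement-in-(f, g) minus points that agree under (f, g) but not (f, h):
|Eq(f, g, h)| = 15 - 8 = 7
(cross-check via (f, h): 11 - 4 = 7.)

7


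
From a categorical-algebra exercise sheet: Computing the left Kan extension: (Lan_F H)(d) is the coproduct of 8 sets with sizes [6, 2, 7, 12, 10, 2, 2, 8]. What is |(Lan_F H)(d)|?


Pointwise, the left Kan extension (Lan_F H)(d) is the colimit, indexed
by the comma category (F downarrow d), of H composed with the
projection (F downarrow d) -> C. Here that colimit is given
as a coproduct (disjoint union) of sets, so its cardinality is the
sum of the sizes of the summands.
Coproduct of sets with sizes: 6 + 2 + 7 + 12 + 10 + 2 + 2 + 8
= 49

49


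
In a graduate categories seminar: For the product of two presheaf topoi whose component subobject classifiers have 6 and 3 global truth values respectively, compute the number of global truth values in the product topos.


In a product of presheaf topoi E_1 x E_2, the subobject classifier
is Omega = Omega_1 x Omega_2 (componentwise), so
|Omega(top)| = |Omega_1(top_1)| * |Omega_2(top_2)|.
= 6 * 3 = 18.

18


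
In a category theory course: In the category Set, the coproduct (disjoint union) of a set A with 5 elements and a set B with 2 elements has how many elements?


In Set, the coproduct A + B is the disjoint union.
|A + B| = |A| + |B| = 5 + 2 = 7

7


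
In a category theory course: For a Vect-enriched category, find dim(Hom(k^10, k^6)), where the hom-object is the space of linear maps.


In Vect-enriched categories, Hom(k^n, k^m) is the space of m x n matrices.
dim(Hom(k^10, k^6)) = 6 * 10 = 60

60


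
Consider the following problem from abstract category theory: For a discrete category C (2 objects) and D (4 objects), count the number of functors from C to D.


A functor from a discrete category C to D is determined by
where each object maps. Each of the 2 objects of C can map
to any of the 4 objects of D independently.
Number of functors = 4^2 = 16

16


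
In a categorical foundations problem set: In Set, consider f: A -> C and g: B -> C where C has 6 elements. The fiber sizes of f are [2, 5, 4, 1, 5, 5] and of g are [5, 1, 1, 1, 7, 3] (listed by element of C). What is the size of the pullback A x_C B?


The pullback A x_C B consists of pairs (a, b) with f(a) = g(b).
For each element c in C, the fiber product has |f^-1(c)| * |g^-1(c)| elements.
Summing over C: 2 * 5 + 5 * 1 + 4 * 1 + 1 * 1 + 5 * 7 + 5 * 3
= 10 + 5 + 4 + 1 + 35 + 15 = 70

70


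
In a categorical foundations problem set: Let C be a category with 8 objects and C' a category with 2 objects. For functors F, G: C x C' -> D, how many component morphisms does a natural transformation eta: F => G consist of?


A natural transformation eta: F => G assigns one component morphism per
object of the domain category.
The domain is the product category C x C', so
|Ob(C x C')| = |Ob(C)| * |Ob(C')| = 8 * 2 = 16.
Therefore eta has 16 component morphisms.

16


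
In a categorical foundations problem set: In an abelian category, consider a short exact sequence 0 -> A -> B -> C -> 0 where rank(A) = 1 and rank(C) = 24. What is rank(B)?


For a short exact sequence 0 -> A -> B -> C -> 0,
rank is additive: rank(B) = rank(A) + rank(C).
rank(B) = 1 + 24 = 25

25


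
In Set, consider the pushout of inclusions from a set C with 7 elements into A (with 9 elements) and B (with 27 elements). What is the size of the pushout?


The pushout A +_C B identifies the images of C in A and B.
|A +_C B| = |A| + |B| - |C| (for injections).
= 9 + 27 - 7 = 29

29


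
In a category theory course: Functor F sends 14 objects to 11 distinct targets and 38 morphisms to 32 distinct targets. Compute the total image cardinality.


The image of F consists of distinct objects and distinct morphisms.
|Im(F)| on objects = 11
|Im(F)| on morphisms = 32
Total image cardinality = 11 + 32 = 43

43


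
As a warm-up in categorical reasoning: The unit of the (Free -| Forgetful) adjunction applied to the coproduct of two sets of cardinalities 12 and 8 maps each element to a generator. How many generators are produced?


The unit eta_X: X -> U(F(X)) of the Free-Forgetful adjunction
maps each element of X to a generator of F(X). For X = S + T (disjoint
union in Set), |S + T| = |S| + |T|.
Total mappings = 12 + 8 = 20.

20


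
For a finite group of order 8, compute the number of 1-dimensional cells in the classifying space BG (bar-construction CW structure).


In the bar-construction CW model of BG, the n-cells are indexed by
n-tuples [g_1|...|g_n] of non-identity elements of G (degenerate
simplices with some g_i = e do not contribute cells), so there are
(|G| - 1)^n n-cells.
For dim = 1 with |G| = 8:
cells = (8 - 1)^1 = 7^1 = 7

7


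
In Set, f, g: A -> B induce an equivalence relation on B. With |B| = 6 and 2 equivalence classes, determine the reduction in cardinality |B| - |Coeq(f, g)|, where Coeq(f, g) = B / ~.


The coequalizer Coeq(f, g) = B / ~ has one element per equivalence class.
|B| = 6, |Coeq(f, g)| = 2.
|B| - |Coeq(f, g)| = 6 - 2 = 4.

4


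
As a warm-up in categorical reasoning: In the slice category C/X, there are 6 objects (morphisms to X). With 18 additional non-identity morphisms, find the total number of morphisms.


In the slice category C/X, objects are morphisms to X.
Identity morphisms: 6 (one per object of C/X).
Non-identity morphisms: 18.
Total = 6 + 18 = 24

24


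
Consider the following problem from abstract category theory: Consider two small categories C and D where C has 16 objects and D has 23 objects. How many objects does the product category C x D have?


The product category C x D has objects that are pairs (c, d).
Number of pairs = |Ob(C)| * |Ob(D)| = 16 * 23 = 368

368


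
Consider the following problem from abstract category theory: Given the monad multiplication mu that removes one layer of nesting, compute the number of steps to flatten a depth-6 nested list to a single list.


Each application of mu: T^2 -> T removes one layer of nesting.
Starting at depth 6 (i.e., T^6(X)), we need to reach T(X).
Number of mu applications = 6 - 1 = 5

5


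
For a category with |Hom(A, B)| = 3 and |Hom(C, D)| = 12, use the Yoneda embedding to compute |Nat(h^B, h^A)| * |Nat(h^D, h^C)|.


By the Yoneda lemma, Nat(h^B, h^A) is isomorphic to Hom(A, B),
so |Nat(h^B, h^A)| = |Hom(A, B)| and |Nat(h^D, h^C)| = |Hom(C, D)|.
|Hom(A, B)| = 3, |Hom(C, D)| = 12.
|Nat(h^B, h^A) x Nat(h^D, h^C)| = 3 * 12 = 36

36


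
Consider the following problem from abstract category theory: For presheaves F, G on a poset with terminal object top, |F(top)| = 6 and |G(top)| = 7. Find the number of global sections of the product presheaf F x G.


Global sections of a presheaf on a poset with terminal top satisfy
Gamma(H) ~ H(top). Presheaves admit pointwise products, so
(F x G)(top) = F(top) x G(top) (Cartesian product).
|Gamma(F x G)| = |F(top)| * |G(top)| = 6 * 7 = 42.

42


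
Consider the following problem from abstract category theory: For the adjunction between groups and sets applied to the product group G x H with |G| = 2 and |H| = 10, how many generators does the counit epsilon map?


The counit epsilon_K: F(U(K)) -> K of the Free-Forgetful adjunction
maps |K| generators of F(U(K)) into K. For K = G x H (the product group),
|G x H| = |G| * |H|.
Total generators mapped = 2 * 10 = 20.

20


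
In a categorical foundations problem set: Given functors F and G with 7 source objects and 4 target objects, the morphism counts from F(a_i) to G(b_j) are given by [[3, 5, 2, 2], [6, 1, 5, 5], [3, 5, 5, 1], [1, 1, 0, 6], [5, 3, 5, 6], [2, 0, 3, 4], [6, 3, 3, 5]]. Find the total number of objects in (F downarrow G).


Objects of (F downarrow G) are triples (a, b, h: F(a)->G(b)).
The count equals the sum of all entries in the hom-matrix.
sum(row 0) = 12
sum(row 1) = 17
sum(row 2) = 14
sum(row 3) = 8
sum(row 4) = 19
sum(row 5) = 9
sum(row 6) = 17
Grand total = 96

96


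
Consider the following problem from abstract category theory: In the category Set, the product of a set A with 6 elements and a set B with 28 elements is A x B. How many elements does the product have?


In Set, the product A x B is the Cartesian product.
By the universal property, |A x B| = |A| * |B|.
|A x B| = 6 * 28 = 168

168


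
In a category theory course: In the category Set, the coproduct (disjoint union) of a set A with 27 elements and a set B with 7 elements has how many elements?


In Set, the coproduct A + B is the disjoint union.
|A + B| = |A| + |B| = 27 + 7 = 34

34


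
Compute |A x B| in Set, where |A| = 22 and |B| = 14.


In Set, the product A x B is the Cartesian product.
By the universal property, |A x B| = |A| * |B|.
|A x B| = 22 * 14 = 308

308


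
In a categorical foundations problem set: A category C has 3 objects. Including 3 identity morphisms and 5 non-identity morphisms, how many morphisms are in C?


Each object has an identity morphism, giving 3 identities.
Adding the 5 non-identity morphisms:
Total = 3 + 5 = 8

8


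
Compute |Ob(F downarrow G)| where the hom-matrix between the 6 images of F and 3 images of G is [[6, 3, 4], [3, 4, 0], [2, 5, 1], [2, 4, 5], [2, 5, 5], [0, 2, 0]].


Objects of (F downarrow G) are triples (a, b, h: F(a)->G(b)).
The count equals the sum of all entries in the hom-matrix.
sum(row 0) = 13
sum(row 1) = 7
sum(row 2) = 8
sum(row 3) = 11
sum(row 4) = 12
sum(row 5) = 2
Grand total = 53

53


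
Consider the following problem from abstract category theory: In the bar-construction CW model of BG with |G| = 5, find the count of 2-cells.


In the bar-construction CW model of BG, the n-cells are indexed by
n-tuples [g_1|...|g_n] of non-identity elements of G (degenerate
simplices with some g_i = e do not contribute cells), so there are
(|G| - 1)^n n-cells.
For dim = 2 with |G| = 5:
cells = (5 - 1)^2 = 4^2 = 16

16


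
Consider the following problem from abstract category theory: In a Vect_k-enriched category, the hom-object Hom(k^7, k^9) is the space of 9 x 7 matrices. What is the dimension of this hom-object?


In Vect-enriched categories, Hom(k^n, k^m) is the space of m x n matrices.
dim(Hom(k^7, k^9)) = 9 * 7 = 63

63


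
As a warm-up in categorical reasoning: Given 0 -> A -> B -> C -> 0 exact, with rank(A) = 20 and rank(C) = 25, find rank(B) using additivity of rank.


For a short exact sequence 0 -> A -> B -> C -> 0,
rank is additive: rank(B) = rank(A) + rank(C).
rank(B) = 20 + 25 = 45

45


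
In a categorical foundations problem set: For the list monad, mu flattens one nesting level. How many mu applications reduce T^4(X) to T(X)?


Each application of mu: T^2 -> T removes one layer of nesting.
Starting at depth 4 (i.e., T^4(X)), we need to reach T(X).
Number of mu applications = 4 - 1 = 3

3


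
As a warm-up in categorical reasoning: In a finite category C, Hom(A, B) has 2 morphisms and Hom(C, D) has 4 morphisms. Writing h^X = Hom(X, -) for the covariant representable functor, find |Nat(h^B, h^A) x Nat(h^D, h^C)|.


By the Yoneda lemma, Nat(h^B, h^A) is isomorphic to Hom(A, B),
so |Nat(h^B, h^A)| = |Hom(A, B)| and |Nat(h^D, h^C)| = |Hom(C, D)|.
|Hom(A, B)| = 2, |Hom(C, D)| = 4.
|Nat(h^B, h^A) x Nat(h^D, h^C)| = 2 * 4 = 8

8


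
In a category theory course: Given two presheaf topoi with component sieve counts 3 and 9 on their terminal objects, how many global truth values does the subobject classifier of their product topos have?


In a product of presheaf topoi E_1 x E_2, the subobject classifier
is Omega = Omega_1 x Omega_2 (componentwise), so
|Omega(top)| = |Omega_1(top_1)| * |Omega_2(top_2)|.
= 3 * 9 = 27.

27


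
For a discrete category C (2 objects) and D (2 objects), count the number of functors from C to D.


A functor from a discrete category C to D is determined by
where each object maps. Each of the 2 objects of C can map
to any of the 2 objects of D independently.
Number of functors = 2^2 = 4

4


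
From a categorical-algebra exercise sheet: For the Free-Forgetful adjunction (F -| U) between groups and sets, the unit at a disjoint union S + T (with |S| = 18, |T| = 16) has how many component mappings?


The unit eta_X: X -> U(F(X)) of the Free-Forgetful adjunction
maps each element of X to a generator of F(X). For X = S + T (disjoint
union in Set), |S + T| = |S| + |T|.
Total mappings = 18 + 16 = 34.

34


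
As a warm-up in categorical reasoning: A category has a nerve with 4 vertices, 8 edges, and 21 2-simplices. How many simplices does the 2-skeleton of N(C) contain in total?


The 2-skeleton of the nerve N(C) consists of simplices in dimensions 0, 1, 2:
  |N(C)_0| = 4 (objects)
  |N(C)_1| = 8 (morphisms)
  |N(C)_2| = 21 (composable pairs)
Total = 4 + 8 + 21 = 33

33


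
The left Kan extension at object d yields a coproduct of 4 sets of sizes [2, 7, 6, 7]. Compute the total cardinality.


Pointwise, the left Kan extension (Lan_F H)(d) is the colimit, indexed
by the comma category (F downarrow d), of H composed with the
projection (F downarrow d) -> C. Here that colimit is given
as a coproduct (disjoint union) of sets, so its cardinality is the
sum of the sizes of the summands.
Coproduct of sets with sizes: 2 + 7 + 6 + 7
= 22

22


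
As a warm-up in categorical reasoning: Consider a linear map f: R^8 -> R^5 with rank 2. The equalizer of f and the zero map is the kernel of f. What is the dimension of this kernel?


The equalizer of f and the zero map is ker(f).
By the rank-nullity theorem: dim(ker(f)) = dim(domain) - rank(f).
dim(ker(f)) = 8 - 2 = 6

6


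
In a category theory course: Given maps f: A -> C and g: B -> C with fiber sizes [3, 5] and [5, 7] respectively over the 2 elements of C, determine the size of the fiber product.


The pullback A x_C B consists of pairs (a, b) with f(a) = g(b).
For each element c in C, the fiber product has |f^-1(c)| * |g^-1(c)| elements.
Summing over C: 3 * 5 + 5 * 7
= 15 + 35 = 50

50


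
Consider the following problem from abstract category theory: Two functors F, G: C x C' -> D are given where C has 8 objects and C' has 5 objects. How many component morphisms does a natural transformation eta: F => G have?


A natural transformation eta: F => G assigns one component morphism per
object of the domain category.
The domain is the product category C x C', so
|Ob(C x C')| = |Ob(C)| * |Ob(C')| = 8 * 5 = 40.
Therefore eta has 40 component morphisms.

40


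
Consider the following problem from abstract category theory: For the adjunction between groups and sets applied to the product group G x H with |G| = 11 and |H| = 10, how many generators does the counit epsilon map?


The counit epsilon_K: F(U(K)) -> K of the Free-Forgetful adjunction
maps |K| generators of F(U(K)) into K. For K = G x H (the product group),
|G x H| = |G| * |H|.
Total generators mapped = 11 * 10 = 110.

110


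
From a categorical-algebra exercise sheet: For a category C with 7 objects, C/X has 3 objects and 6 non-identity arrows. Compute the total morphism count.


In the slice category C/X, objects are morphisms to X.
Identity morphisms: 3 (one per object of C/X).
Non-identity morphisms: 6.
Total = 3 + 6 = 9

9


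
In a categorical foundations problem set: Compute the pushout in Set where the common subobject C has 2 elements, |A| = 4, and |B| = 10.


The pushout A +_C B identifies the images of C in A and B.
|A +_C B| = |A| + |B| - |C| (for injections).
= 4 + 10 - 2 = 12

12


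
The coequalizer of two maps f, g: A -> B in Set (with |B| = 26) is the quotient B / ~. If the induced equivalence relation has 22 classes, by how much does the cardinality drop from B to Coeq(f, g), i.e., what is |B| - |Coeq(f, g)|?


The coequalizer Coeq(f, g) = B / ~ has one element per equivalence class.
|B| = 26, |Coeq(f, g)| = 22.
|B| - |Coeq(f, g)| = 26 - 22 = 4.

4


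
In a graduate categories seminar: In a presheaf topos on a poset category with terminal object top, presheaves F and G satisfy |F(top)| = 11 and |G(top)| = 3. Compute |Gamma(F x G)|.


Global sections of a presheaf on a poset with terminal top satisfy
Gamma(H) ~ H(top). Presheaves admit pointwise products, so
(F x G)(top) = F(top) x G(top) (Cartesian product).
|Gamma(F x G)| = |F(top)| * |G(top)| = 11 * 3 = 33.

33


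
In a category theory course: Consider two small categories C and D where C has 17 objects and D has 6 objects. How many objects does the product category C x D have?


The product category C x D has objects that are pairs (c, d).
Number of pairs = |Ob(C)| * |Ob(D)| = 17 * 6 = 102

102


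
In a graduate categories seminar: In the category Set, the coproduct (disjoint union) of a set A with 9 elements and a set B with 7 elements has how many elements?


In Set, the coproduct A + B is the disjoint union.
|A + B| = |A| + |B| = 9 + 7 = 16

16


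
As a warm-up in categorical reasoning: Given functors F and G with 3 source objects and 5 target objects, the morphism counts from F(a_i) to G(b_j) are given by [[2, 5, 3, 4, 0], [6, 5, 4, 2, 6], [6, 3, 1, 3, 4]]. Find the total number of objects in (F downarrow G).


Objects of (F downarrow G) are triples (a, b, h: F(a)->G(b)).
The count equals the sum of all entries in the hom-matrix.
sum(row 0) = 14
sum(row 1) = 23
sum(row 2) = 17
Grand total = 54

54


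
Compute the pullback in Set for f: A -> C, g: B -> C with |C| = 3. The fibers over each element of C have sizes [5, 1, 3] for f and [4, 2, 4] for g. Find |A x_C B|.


The pullback A x_C B consists of pairs (a, b) with f(a) = g(b).
For each element c in C, the fiber product has |f^-1(c)| * |g^-1(c)| elements.
Summing over C: 5 * 4 + 1 * 2 + 3 * 4
= 20 + 2 + 12 = 34

34


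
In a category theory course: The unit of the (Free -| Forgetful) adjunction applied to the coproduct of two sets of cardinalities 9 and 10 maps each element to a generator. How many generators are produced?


The unit eta_X: X -> U(F(X)) of the Free-Forgetful adjunction
maps each element of X to a generator of F(X). For X = S + T (disjoint
union in Set), |S + T| = |S| + |T|.
Total mappings = 9 + 10 = 19.

19


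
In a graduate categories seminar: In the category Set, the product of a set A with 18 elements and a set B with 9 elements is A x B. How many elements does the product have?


In Set, the product A x B is the Cartesian product.
By the universal property, |A x B| = |A| * |B|.
|A x B| = 18 * 9 = 162

162


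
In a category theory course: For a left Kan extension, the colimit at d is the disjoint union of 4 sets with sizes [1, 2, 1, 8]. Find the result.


Pointwise, the left Kan extension (Lan_F H)(d) is the colimit, indexed
by the comma category (F downarrow d), of H composed with the
projection (F downarrow d) -> C. Here that colimit is given
as a coproduct (disjoint union) of sets, so its cardinality is the
sum of the sizes of the summands.
Coproduct of sets with sizes: 1 + 2 + 1 + 8
= 12

12


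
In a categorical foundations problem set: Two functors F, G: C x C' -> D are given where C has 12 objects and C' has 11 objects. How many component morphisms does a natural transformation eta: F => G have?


A natural transformation eta: F => G assigns one component morphism per
object of the domain category.
The domain is the product category C x C', so
|Ob(C x C')| = |Ob(C)| * |Ob(C')| = 12 * 11 = 132.
Therefore eta has 132 component morphisms.

132


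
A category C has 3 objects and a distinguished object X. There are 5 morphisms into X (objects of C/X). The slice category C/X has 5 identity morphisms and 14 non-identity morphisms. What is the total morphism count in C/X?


In the slice category C/X, objects are morphisms to X.
Identity morphisms: 5 (one per object of C/X).
Non-identity morphisms: 14.
Total = 5 + 14 = 19

19


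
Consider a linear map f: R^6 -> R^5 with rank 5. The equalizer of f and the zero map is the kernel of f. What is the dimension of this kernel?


The equalizer of f and the zero map is ker(f).
By the rank-nullity theorem: dim(ker(f)) = dim(domain) - rank(f).
dim(ker(f)) = 6 - 5 = 1

1


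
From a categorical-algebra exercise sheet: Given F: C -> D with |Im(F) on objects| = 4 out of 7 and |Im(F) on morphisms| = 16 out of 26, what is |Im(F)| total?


The image of F consists of distinct objects and distinct morphisms.
|Im(F)| on objects = 4
|Im(F)| on morphisms = 16
Total image cardinality = 4 + 16 = 20

20


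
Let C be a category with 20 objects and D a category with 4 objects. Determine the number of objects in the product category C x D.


The product category C x D has objects that are pairs (c, d).
Number of pairs = |Ob(C)| * |Ob(D)| = 20 * 4 = 80

80


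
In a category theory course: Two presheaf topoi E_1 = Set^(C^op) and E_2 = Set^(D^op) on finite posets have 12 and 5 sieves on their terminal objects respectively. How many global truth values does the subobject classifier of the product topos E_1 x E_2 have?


In a product of presheaf topoi E_1 x E_2, the subobject classifier
is Omega = Omega_1 x Omega_2 (componentwise), so
|Omega(top)| = |Omega_1(top_1)| * |Omega_2(top_2)|.
= 12 * 5 = 60.

60


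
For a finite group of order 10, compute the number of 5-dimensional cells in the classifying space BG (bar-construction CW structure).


In the bar-construction CW model of BG, the n-cells are indexed by
n-tuples [g_1|...|g_n] of non-identity elements of G (degenerate
simplices with some g_i = e do not contribute cells), so there are
(|G| - 1)^n n-cells.
For dim = 5 with |G| = 10:
cells = (10 - 1)^5 = 9^5 = 59049

59049


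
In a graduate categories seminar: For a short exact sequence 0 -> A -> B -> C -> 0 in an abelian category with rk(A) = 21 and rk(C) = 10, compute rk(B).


For a short exact sequence 0 -> A -> B -> C -> 0,
rank is additive: rank(B) = rank(A) + rank(C).
rank(B) = 21 + 10 = 31

31


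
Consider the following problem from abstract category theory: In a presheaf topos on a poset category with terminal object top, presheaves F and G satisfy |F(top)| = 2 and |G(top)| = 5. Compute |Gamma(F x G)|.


Global sections of a presheaf on a poset with terminal top satisfy
Gamma(H) ~ H(top). Presheaves admit pointwise products, so
(F x G)(top) = F(top) x G(top) (Cartesian product).
|Gamma(F x G)| = |F(top)| * |G(top)| = 2 * 5 = 10.

10


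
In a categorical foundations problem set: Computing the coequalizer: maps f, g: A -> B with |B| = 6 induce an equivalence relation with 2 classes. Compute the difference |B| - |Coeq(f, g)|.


The coequalizer Coeq(f, g) = B / ~ has one element per equivalence class.
|B| = 6, |Coeq(f, g)| = 2.
|B| - |Coeq(f, g)| = 6 - 2 = 4.

4


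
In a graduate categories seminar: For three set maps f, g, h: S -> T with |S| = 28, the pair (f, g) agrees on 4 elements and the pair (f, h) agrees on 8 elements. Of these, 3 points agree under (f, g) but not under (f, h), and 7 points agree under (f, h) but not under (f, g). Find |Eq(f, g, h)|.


Eq(f, g, h) is the triple-agreement set: points in S where all three
maps take the same value. Using inclusion-exclusion on the pairwise data:
Pair (f, g) agrees on 4 points; pair (f, h) on 8 points.
Points agreeing under (f, g) but not (f, h) = 3; under (f, h) but not (f, g) = 7.
Triple-agreement = agreement-in-(f, g) minus points that agree under (f, g) but not (f, h):
|Eq(f, g, h)| = 4 - 3 = 1
(cross-check via (f, h): 8 - 7 = 1.)

1


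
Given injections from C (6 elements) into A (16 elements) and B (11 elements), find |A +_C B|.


The pushout A +_C B identifies the images of C in A and B.
|A +_C B| = |A| + |B| - |C| (for injections).
= 16 + 11 - 6 = 21

21


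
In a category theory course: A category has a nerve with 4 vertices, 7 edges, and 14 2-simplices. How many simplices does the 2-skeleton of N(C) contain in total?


The 2-skeleton of the nerve N(C) consists of simplices in dimensions 0, 1, 2:
  |N(C)_0| = 4 (objects)
  |N(C)_1| = 7 (morphisms)
  |N(C)_2| = 14 (composable pairs)
Total = 4 + 7 + 14 = 25

25


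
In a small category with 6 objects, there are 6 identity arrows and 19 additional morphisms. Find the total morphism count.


Each object has an identity morphism, giving 6 identities.
Adding the 19 non-identity morphisms:
Total = 6 + 19 = 25

25


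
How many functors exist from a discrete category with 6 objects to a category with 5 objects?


A functor from a discrete category C to D is determined by
where each object maps. Each of the 6 objects of C can map
to any of the 5 objects of D independently.
Number of functors = 5^6 = 15625

15625


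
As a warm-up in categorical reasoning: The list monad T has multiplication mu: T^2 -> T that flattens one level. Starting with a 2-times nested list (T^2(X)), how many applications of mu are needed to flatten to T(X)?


Each application of mu: T^2 -> T removes one layer of nesting.
Starting at depth 2 (i.e., T^2(X)), we need to reach T(X).
Number of mu applications = 2 - 1 = 1

1


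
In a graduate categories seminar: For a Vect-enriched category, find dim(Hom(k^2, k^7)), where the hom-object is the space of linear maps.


In Vect-enriched categories, Hom(k^n, k^m) is the space of m x n matrices.
dim(Hom(k^2, k^7)) = 7 * 2 = 14

14


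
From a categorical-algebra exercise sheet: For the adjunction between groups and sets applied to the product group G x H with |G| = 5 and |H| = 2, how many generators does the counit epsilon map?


The counit epsilon_K: F(U(K)) -> K of the Free-Forgetful adjunction
maps |K| generators of F(U(K)) into K. For K = G x H (the product group),
|G x H| = |G| * |H|.
Total generators mapped = 5 * 2 = 10.

10


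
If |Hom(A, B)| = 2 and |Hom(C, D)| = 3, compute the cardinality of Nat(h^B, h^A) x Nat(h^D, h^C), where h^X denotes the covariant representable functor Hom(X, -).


By the Yoneda lemma, Nat(h^B, h^A) is isomorphic to Hom(A, B),
so |Nat(h^B, h^A)| = |Hom(A, B)| and |Nat(h^D, h^C)| = |Hom(C, D)|.
|Hom(A, B)| = 2, |Hom(C, D)| = 3.
|Nat(h^B, h^A) x Nat(h^D, h^C)| = 2 * 3 = 6

6


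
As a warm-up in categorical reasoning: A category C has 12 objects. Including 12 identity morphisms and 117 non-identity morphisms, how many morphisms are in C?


Each object has an identity morphism, giving 12 identities.
Adding the 117 non-identity morphisms:
Total = 12 + 117 = 129

129


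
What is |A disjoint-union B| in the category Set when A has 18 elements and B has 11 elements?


In Set, the coproduct A + B is the disjoint union.
|A + B| = |A| + |B| = 18 + 11 = 29

29


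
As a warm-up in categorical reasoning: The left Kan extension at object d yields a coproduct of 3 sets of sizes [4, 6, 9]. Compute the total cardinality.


Pointwise, the left Kan extension (Lan_F H)(d) is the colimit, indexed
by the comma category (F downarrow d), of H composed with the
projection (F downarrow d) -> C. Here that colimit is given
as a coproduct (disjoint union) of sets, so its cardinality is the
sum of the sizes of the summands.
Coproduct of sets with sizes: 4 + 6 + 9
= 19

19


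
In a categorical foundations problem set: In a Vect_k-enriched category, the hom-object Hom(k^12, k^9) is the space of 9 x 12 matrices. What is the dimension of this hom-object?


In Vect-enriched categories, Hom(k^n, k^m) is the space of m x n matrices.
dim(Hom(k^12, k^9)) = 9 * 12 = 108

108


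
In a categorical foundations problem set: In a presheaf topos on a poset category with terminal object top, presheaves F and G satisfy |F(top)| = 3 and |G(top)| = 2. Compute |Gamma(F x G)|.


Global sections of a presheaf on a poset with terminal top satisfy
Gamma(H) ~ H(top). Presheaves admit pointwise products, so
(F x G)(top) = F(top) x G(top) (Cartesian product).
|Gamma(F x G)| = |F(top)| * |G(top)| = 3 * 2 = 6.

6


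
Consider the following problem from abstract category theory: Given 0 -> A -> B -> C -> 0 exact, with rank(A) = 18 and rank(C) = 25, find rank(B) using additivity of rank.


For a short exact sequence 0 -> A -> B -> C -> 0,
rank is additive: rank(B) = rank(A) + rank(C).
rank(B) = 18 + 25 = 43

43


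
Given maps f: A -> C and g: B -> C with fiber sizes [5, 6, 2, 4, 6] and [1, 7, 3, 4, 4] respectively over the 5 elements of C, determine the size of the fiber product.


The pullback A x_C B consists of pairs (a, b) with f(a) = g(b).
For each element c in C, the fiber product has |f^-1(c)| * |g^-1(c)| elements.
Summing over C: 5 * 1 + 6 * 7 + 2 * 3 + 4 * 4 + 6 * 4
= 5 + 42 + 6 + 16 + 24 = 93

93


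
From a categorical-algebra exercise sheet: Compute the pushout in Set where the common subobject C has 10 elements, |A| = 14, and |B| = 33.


The pushout A +_C B identifies the images of C in A and B.
|A +_C B| = |A| + |B| - |C| (for injections).
= 14 + 33 - 10 = 37

37


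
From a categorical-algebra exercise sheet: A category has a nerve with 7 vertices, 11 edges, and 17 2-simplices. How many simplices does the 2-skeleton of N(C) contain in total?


The 2-skeleton of the nerve N(C) consists of simplices in dimensions 0, 1, 2:
  |N(C)_0| = 7 (objects)
  |N(C)_1| = 11 (morphisms)
  |N(C)_2| = 17 (composable pairs)
Total = 7 + 11 + 17 = 35

35


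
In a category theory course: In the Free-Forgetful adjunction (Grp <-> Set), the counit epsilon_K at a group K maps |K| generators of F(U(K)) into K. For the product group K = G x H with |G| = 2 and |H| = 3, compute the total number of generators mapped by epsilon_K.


The counit epsilon_K: F(U(K)) -> K of the Free-Forgetful adjunction
maps |K| generators of F(U(K)) into K. For K = G x H (the product group),
|G x H| = |G| * |H|.
Total generators mapped = 2 * 3 = 6.

6


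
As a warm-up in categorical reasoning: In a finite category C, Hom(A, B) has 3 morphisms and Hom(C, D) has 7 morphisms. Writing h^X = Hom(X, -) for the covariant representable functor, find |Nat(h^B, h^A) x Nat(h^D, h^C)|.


By the Yoneda lemma, Nat(h^B, h^A) is isomorphic to Hom(A, B),
so |Nat(h^B, h^A)| = |Hom(A, B)| and |Nat(h^D, h^C)| = |Hom(C, D)|.
|Hom(A, B)| = 3, |Hom(C, D)| = 7.
|Nat(h^B, h^A) x Nat(h^D, h^C)| = 3 * 7 = 21

21


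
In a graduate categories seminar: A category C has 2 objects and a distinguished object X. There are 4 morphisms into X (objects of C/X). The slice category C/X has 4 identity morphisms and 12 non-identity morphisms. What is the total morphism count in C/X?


In the slice category C/X, objects are morphisms to X.
Identity morphisms: 4 (one per object of C/X).
Non-identity morphisms: 12.
Total = 4 + 12 = 16

16


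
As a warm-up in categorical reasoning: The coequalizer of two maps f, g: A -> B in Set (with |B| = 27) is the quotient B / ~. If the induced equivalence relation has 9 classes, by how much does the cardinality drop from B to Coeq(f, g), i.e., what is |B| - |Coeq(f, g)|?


The coequalizer Coeq(f, g) = B / ~ has one element per equivalence class.
|B| = 27, |Coeq(f, g)| = 9.
|B| - |Coeq(f, g)| = 27 - 9 = 18.

18


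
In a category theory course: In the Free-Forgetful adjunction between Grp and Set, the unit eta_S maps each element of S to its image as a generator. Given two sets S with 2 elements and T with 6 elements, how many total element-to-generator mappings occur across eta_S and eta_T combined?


The unit eta_X: X -> U(F(X)) of the Free-Forgetful adjunction
maps each element of X to a generator of F(X). For X = S + T (disjoint
union in Set), |S + T| = |S| + |T|.
Total mappings = 2 + 6 = 8.

8


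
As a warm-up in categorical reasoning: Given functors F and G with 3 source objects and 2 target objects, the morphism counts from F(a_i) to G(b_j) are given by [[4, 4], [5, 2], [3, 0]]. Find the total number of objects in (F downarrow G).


Objects of (F downarrow G) are triples (a, b, h: F(a)->G(b)).
The count equals the sum of all entries in the hom-matrix.
sum(row 0) = 8
sum(row 1) = 7
sum(row 2) = 3
Grand total = 18

18


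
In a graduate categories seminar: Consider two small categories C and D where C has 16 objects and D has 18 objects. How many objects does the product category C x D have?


The product category C x D has objects that are pairs (c, d).
Number of pairs = |Ob(C)| * |Ob(D)| = 16 * 18 = 288

288


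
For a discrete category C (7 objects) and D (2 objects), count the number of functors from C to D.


A functor from a discrete category C to D is determined by
where each object maps. Each of the 7 objects of C can map
to any of the 2 objects of D independently.
Number of functors = 2^7 = 128

128


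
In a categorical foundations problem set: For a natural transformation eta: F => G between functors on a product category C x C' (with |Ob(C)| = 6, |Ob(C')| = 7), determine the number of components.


A natural transformation eta: F => G assigns one component morphism per
object of the domain category.
The domain is the product category C x C', so
|Ob(C x C')| = |Ob(C)| * |Ob(C')| = 6 * 7 = 42.
Therefore eta has 42 component morphisms.

42


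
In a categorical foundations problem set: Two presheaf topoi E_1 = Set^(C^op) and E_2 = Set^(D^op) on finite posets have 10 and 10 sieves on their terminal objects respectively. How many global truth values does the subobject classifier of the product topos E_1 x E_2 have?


In a product of presheaf topoi E_1 x E_2, the subobject classifier
is Omega = Omega_1 x Omega_2 (componentwise), so
|Omega(top)| = |Omega_1(top_1)| * |Omega_2(top_2)|.
= 10 * 10 = 100.

100
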